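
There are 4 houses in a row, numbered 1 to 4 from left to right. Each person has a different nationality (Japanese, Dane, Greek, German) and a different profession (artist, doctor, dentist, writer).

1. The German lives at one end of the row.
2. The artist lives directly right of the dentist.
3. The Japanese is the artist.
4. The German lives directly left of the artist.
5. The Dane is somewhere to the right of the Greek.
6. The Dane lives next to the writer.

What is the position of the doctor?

4

The German is in house 1 (clue 4).
From clue 4, the artist must be in house 2.
The dentist is in house 1 (clue 2).
Clue 3: the Japanese is in house 2.
That leaves Greek as the nationality for house 3.
House 4's nationality must be Dane (nothing else left).
Clue 6: the writer is in house 3.
The only profession still possible for house 4 is doctor.
So: house 1 = German/dentist, house 2 = Japanese/artist, house 3 = Greek/writer, house 4 = Dane/doctor.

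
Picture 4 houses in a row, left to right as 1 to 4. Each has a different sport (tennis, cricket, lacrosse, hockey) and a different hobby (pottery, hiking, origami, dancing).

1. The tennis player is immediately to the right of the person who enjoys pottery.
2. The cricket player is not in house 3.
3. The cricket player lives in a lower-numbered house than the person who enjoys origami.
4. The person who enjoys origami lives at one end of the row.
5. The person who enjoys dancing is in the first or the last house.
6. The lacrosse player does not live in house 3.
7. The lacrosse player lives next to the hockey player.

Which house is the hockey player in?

By clue 4, the person who enjoys origami is in house 4.
So house 1 gets dancing for hobby.
The cricket player is narrowed to house 1 or 2; consider each.
Placing it in house 2 leads to a contradiction, so it's in house 1.
Clue 7 places the hockey player in house 3.
That leaves lacrosse as the sport for house 2.
That leaves tennis as the sport for house 4.
The person who enjoys pottery is in house 3 (clue 1).
House 2's hobby must be hiking (nothing else left).
So: house 1 = cricket/dancing, house 2 = lacrosse/hiking, house 3 = hockey/pottery, house 4 = tennis/origami.

3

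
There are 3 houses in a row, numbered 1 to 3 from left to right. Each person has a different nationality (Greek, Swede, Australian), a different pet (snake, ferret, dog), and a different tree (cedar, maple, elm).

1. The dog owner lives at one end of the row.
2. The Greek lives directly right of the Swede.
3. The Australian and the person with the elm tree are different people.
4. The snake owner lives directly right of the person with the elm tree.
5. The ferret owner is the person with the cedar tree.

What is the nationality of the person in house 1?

Swede

The Greek is narrowed to house 2 or 3; consider each.
Placing it in house 3 leads to a contradiction, so it's in house 2.
From clue 2, the Swede must be in house 1.
So house 3 gets Australian for nationality.
The dog owner is narrowed to house 1 or 3; consider each.
Placing it in house 3 leads to a contradiction, so it's in house 1.
The ferret owner is narrowed to house 2 or 3; consider each.
Placing it in house 2 leads to a contradiction, so it's in house 3.
Clue 5: the person with the cedar tree is in house 3.
So house 2 gets snake for pet.
By clue 4, the person with the elm tree is in house 1.
House 2's tree must be maple (nothing else left).
So: house 1 = Swede/dog/elm, house 2 = Greek/snake/maple, house 3 = Australian/ferret/cedar.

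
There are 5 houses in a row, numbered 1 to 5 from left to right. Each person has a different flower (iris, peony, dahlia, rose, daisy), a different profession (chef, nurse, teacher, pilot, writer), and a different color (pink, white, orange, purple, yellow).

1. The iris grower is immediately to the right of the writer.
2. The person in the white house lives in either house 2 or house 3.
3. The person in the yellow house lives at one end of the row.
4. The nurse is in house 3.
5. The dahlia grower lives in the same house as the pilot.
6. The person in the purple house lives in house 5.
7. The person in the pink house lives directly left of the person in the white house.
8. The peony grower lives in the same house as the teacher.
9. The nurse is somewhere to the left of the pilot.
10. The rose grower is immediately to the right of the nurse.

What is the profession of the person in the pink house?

The nurse is in house 3 (clue 4).
The person in the purple house is in house 5 (clue 6).
Clue 10 places the rose grower in house 4.
House 1 color: only yellow fits.
That leaves orange as the color for house 4.
By clue 5, the dahlia grower is in house 5.
The pilot is in house 5 (clue 5).
Clue 7 places the person in the white house in house 3.
House 2's color must be pink (nothing else left).
House 4 profession: only chef fits.
The iris grower is narrowed to house 2 or 3; consider each.
Placing it in house 2 leads to a contradiction, so it's in house 3.
By clue 1, the writer is in house 2.
That leaves teacher as the profession for house 1.
Clue 8 places the peony grower in house 1.
House 2's flower must be daisy (nothing else left).
So: house 1 = peony/teacher/yellow, house 2 = daisy/writer/pink, house 3 = iris/nurse/white, house 4 = rose/chef/orange, house 5 = dahlia/pilot/purple.

writer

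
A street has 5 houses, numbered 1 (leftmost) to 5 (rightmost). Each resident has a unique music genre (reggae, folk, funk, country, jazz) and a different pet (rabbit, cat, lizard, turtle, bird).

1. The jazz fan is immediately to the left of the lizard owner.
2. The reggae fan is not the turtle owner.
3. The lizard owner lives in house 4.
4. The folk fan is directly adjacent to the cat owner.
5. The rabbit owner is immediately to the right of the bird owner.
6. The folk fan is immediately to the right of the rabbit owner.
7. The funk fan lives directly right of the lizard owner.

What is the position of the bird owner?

By clue 3, the lizard owner is in house 4.
Clue 7: the funk fan is in house 5.
By clue 1, the jazz fan is in house 3.
The rabbit owner is in house 3 (clue 6).
House 4's music genre must be folk (nothing else left).
So house 5 gets cat for pet.
Clue 5 places the bird owner in house 2.
House 1 pet: only turtle fits.
Clue 2: the reggae fan is in house 2.
The only music genre still possible for house 1 is country.
So: house 1 = country/turtle, house 2 = reggae/bird, house 3 = jazz/rabbit, house 4 = folk/lizard, house 5 = funk/cat.

2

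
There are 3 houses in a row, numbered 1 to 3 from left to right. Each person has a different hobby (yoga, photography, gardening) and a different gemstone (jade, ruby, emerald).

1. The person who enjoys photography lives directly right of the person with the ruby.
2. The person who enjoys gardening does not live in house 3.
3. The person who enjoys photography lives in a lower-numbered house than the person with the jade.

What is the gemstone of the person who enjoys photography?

Clue 3 places the person who enjoys photography in house 2.
Clue 3 places the person with the jade in house 3.
House 1 hobby: only gardening fits.
So house 3 gets yoga for hobby.
From clue 1, the person with the ruby must be in house 1.
So house 2 gets emerald for gemstone.
So: house 1 = gardening/ruby, house 2 = photography/emerald, house 3 = yoga/jade.

emerald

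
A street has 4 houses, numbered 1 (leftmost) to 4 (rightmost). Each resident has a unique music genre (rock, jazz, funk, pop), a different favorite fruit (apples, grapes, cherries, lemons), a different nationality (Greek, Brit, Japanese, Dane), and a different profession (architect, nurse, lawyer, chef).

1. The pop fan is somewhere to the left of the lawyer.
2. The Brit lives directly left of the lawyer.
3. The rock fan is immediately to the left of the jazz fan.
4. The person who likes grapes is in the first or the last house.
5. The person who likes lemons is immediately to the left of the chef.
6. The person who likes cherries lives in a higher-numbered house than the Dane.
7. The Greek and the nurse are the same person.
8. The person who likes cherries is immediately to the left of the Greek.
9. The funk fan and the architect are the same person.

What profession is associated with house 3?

House 1 profession: only architect fits.
From clue 9, the funk fan must be in house 1.
That leaves jazz as the music genre for house 4.
By clue 3, the rock fan is in house 3.
House 2's music genre must be pop (nothing else left).
House 2 profession: only chef fits.
Clue 5 places the person who likes lemons in house 1.
That leaves grapes as the favorite fruit for house 4.
The person who likes apples is narrowed to house 2 or 3; consider each.
Placing it in house 3 leads to a contradiction, so it's in house 2.
That leaves cherries as the favorite fruit for house 3.
Clue 8: the Greek is in house 4.
Clue 7 places the nurse in house 4.
House 3's profession must be lawyer (nothing else left).
Clue 2: the Brit is in house 2.
The only nationality still possible for house 1 is Dane.
House 3's nationality must be Japanese (nothing else left).
So: house 1 = funk/lemons/Dane/architect, house 2 = pop/apples/Brit/chef, house 3 = rock/cherries/Japanese/lawyer, house 4 = jazz/grapes/Greek/nurse.

lawyer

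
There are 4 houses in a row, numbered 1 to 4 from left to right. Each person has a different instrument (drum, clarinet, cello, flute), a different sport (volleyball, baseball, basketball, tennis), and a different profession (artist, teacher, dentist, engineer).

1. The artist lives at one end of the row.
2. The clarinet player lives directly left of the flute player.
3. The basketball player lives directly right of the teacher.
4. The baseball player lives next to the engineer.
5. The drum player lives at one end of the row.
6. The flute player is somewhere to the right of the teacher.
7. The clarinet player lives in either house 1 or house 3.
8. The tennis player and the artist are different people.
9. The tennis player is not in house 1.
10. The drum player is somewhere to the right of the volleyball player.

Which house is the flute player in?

From clue 10, the drum player must be in house 4.
By clue 2, the clarinet player is in house 1.
From clue 2, the flute player must be in house 2.
From clue 6, the teacher must be in house 1.
So house 3 gets cello for instrument.
From clue 3, the basketball player must be in house 2.
The only sport still possible for house 3 is tennis.
So house 4 gets baseball for sport.
The only profession still possible for house 4 is artist.
Clue 4: the engineer is in house 3.
House 1's sport must be volleyball (nothing else left).
So house 2 gets dentist for profession.
So: house 1 = clarinet/volleyball/teacher, house 2 = flute/basketball/dentist, house 3 = cello/tennis/engineer, house 4 = drum/baseball/artist.

2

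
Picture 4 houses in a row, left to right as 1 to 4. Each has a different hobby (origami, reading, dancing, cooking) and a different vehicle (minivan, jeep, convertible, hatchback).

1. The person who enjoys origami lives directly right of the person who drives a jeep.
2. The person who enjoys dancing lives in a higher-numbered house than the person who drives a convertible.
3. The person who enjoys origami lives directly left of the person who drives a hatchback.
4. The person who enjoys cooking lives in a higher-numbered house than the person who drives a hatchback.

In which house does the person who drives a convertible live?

2

By clue 4, the person who enjoys cooking is in house 4.
By clue 4, the person who drives a hatchback is in house 3.
House 1 hobby: only reading fits.
So house 4 gets minivan for vehicle.
The person who enjoys origami is in house 2 (clue 3).
That leaves dancing as the hobby for house 3.
By clue 1, the person who drives a jeep is in house 1.
So house 2 gets convertible for vehicle.
So: house 1 = reading/jeep, house 2 = origami/convertible, house 3 = dancing/hatchback, house 4 = cooking/minivan.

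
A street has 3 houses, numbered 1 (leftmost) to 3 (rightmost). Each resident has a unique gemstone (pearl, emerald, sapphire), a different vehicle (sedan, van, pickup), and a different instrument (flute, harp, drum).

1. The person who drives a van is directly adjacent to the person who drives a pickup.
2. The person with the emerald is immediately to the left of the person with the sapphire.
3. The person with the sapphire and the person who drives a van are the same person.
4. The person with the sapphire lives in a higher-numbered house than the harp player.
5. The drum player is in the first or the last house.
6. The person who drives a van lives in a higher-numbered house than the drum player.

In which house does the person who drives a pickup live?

2

Clue 6: the drum player is in house 1.
House 3 instrument: only flute fits.
From clue 4, the person with the sapphire must be in house 3.
House 2's instrument must be harp (nothing else left).
The person with the emerald is in house 2 (clue 2).
Clue 3: the person who drives a van is in house 3.
So house 1 gets pearl for gemstone.
Clue 1: the person who drives a pickup is in house 2.
House 1's vehicle must be sedan (nothing else left).
So: house 1 = pearl/sedan/drum, house 2 = emerald/pickup/harp, house 3 = sapphire/van/flute.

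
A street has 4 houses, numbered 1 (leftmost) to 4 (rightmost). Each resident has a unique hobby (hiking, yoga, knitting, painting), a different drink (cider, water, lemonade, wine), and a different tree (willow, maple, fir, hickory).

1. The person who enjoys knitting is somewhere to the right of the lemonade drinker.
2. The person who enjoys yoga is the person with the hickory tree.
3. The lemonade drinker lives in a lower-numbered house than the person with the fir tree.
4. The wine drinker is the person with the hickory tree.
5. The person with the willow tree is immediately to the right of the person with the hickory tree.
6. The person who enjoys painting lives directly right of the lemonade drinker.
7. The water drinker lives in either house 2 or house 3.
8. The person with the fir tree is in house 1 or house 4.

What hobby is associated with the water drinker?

painting

Clue 8: the person with the fir tree is in house 4.
House 4's drink must be cider (nothing else left).
The person who enjoys yoga is narrowed to house 1 or 2; consider each.
Placing it in house 2 leads to a contradiction, so it's in house 1.
By clue 2, the person with the hickory tree is in house 1.
From clue 4, the wine drinker must be in house 1.
From clue 5, the person with the willow tree must be in house 2.
So house 3 gets maple for tree.
House 2 hobby: only hiking fits.
The person who enjoys knitting is narrowed to house 3 or 4; consider each.
Placing it in house 3 leads to a contradiction, so it's in house 4.
House 3 hobby: only painting fits.
From clue 6, the lemonade drinker must be in house 2.
That leaves water as the drink for house 3.
So: house 1 = yoga/wine/hickory, house 2 = hiking/lemonade/willow, house 3 = painting/water/maple, house 4 = knitting/cider/fir.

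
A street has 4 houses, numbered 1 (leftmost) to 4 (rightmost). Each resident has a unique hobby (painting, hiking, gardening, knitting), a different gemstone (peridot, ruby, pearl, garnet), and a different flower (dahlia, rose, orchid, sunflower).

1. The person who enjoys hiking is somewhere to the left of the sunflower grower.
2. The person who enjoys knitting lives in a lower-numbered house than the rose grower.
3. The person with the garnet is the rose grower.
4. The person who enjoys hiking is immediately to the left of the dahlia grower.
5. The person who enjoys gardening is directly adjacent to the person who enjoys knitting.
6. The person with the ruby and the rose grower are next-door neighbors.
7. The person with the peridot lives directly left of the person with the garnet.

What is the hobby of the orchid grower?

So house 1 gets orchid for flower.
The person who enjoys hiking is narrowed to house 1 or 2 or 3; consider each.
Placing it in house 2 and house 3 leads to a contradiction, so it's in house 1.
From clue 4, the dahlia grower must be in house 2.
House 1's gemstone must be pearl (nothing else left).
The person who enjoys knitting is narrowed to house 2 or 3; consider each.
Placing it in house 3 leads to a contradiction, so it's in house 2.
From clue 5, the person who enjoys gardening must be in house 3.
House 4's hobby must be painting (nothing else left).
The person with the garnet is narrowed to house 3 or 4; consider each.
Placing it in house 4 leads to a contradiction, so it's in house 3.
The rose grower is in house 3 (clue 3).
Clue 7: the person with the peridot is in house 2.
House 4's gemstone must be ruby (nothing else left).
So house 4 gets sunflower for flower.
So: house 1 = hiking/pearl/orchid, house 2 = knitting/peridot/dahlia, house 3 = gardening/garnet/rose, house 4 = painting/ruby/sunflower.

hiking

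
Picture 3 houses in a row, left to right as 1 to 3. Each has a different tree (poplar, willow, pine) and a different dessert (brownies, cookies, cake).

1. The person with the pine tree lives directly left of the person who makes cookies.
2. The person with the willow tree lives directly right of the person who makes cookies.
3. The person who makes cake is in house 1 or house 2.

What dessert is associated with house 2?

cookies

By clue 2, the person with the willow tree is in house 3.
The person who makes cookies is in house 2 (clue 2).
The only dessert still possible for house 1 is cake.
House 3 dessert: only brownies fits.
Clue 1: the person with the pine tree is in house 1.
That leaves poplar as the tree for house 2.
So: house 1 = pine/cake, house 2 = poplar/cookies, house 3 = willow/brownies.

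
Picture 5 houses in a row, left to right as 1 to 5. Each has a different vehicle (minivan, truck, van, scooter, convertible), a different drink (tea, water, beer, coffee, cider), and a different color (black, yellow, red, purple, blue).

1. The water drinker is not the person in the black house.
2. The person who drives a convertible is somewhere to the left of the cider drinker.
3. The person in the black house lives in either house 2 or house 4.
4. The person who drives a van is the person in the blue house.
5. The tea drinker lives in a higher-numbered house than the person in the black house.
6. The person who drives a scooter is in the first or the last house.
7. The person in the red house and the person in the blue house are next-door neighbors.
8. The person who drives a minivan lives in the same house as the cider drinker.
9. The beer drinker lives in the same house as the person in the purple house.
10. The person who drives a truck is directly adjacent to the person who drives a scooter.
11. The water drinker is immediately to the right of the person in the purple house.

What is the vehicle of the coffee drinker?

The person who drives a scooter is narrowed to house 1 or 5; consider each.
Placing it in house 1 leads to a contradiction, so it's in house 5.
The person who drives a truck is in house 4 (clue 10).
So house 5 gets yellow for color.
The person who drives a convertible is narrowed to house 1 or 2; consider each.
Placing it in house 2 leads to a contradiction, so it's in house 1.
The person who drives a minivan is narrowed to house 2 or 3; consider each.
Placing it in house 2 leads to a contradiction, so it's in house 3.
From clue 8, the cider drinker must be in house 3.
So house 2 gets van for vehicle.
By clue 4, the person in the blue house is in house 2.
House 3's color must be red (nothing else left).
By clue 5, the tea drinker is in house 5.
That leaves water as the drink for house 2.
House 1 color: only purple fits.
House 4's color must be black (nothing else left).
The beer drinker is in house 1 (clue 9).
So house 4 gets coffee for drink.
So: house 1 = convertible/beer/purple, house 2 = van/water/blue, house 3 = minivan/cider/red, house 4 = truck/coffee/black, house 5 = scooter/tea/yellow.

truck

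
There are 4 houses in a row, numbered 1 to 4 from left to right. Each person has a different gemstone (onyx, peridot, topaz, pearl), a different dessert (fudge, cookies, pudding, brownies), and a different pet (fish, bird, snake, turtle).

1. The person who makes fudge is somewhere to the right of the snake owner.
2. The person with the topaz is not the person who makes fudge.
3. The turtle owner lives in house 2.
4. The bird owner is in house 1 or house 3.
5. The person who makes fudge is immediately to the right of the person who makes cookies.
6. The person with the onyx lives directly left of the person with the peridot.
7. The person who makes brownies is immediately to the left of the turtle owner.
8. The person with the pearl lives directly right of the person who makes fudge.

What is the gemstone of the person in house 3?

By clue 3, the turtle owner is in house 2.
From clue 7, the person who makes brownies must be in house 1.
The only dessert still possible for house 4 is pudding.
House 4 pet: only fish fits.
From clue 1, the snake owner must be in house 1.
By clue 5, the person who makes fudge is in house 3.
The person who makes cookies is in house 2 (clue 5).
From clue 8, the person with the pearl must be in house 4.
That leaves bird as the pet for house 3.
House 3's gemstone must be peridot (nothing else left).
Clue 6: the person with the onyx is in house 2.
The only gemstone still possible for house 1 is topaz.
So: house 1 = topaz/brownies/snake, house 2 = onyx/cookies/turtle, house 3 = peridot/fudge/bird, house 4 = pearl/pudding/fish.

peridot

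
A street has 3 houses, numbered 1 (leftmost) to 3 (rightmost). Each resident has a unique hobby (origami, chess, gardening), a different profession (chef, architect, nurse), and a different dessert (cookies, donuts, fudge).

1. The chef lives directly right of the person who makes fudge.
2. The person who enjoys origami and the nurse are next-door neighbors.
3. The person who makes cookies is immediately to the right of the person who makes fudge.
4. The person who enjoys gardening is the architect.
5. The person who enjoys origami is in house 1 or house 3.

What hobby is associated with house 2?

chess

The nurse is in house 2 (clue 2).
House 1 profession: only architect fits.
The only profession still possible for house 3 is chef.
Clue 1: the person who makes fudge is in house 2.
The person who makes cookies is in house 3 (clue 3).
From clue 4, the person who enjoys gardening must be in house 1.
House 2 hobby: only chess fits.
The only hobby still possible for house 3 is origami.
So house 1 gets donuts for dessert.
So: house 1 = gardening/architect/donuts, house 2 = chess/nurse/fudge, house 3 = origami/chef/cookies.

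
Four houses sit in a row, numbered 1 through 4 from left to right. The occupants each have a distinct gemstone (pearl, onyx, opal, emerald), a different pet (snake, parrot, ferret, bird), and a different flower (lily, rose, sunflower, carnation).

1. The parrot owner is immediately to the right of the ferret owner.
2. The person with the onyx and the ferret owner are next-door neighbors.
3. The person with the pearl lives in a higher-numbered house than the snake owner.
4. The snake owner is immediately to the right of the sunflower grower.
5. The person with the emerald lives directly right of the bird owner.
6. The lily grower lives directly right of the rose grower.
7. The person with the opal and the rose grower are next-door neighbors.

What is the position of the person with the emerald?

So house 4 gets parrot for pet.
By clue 1, the ferret owner is in house 3.
That leaves opal as the gemstone for house 1.
That leaves bird as the pet for house 1.
House 2's pet must be snake (nothing else left).
The sunflower grower is in house 1 (clue 4).
Clue 5: the person with the emerald is in house 2.
Clue 7: the rose grower is in house 2.
House 3 gemstone: only pearl fits.
House 4 gemstone: only onyx fits.
Clue 6: the lily grower is in house 3.
The only flower still possible for house 4 is carnation.
So: house 1 = opal/bird/sunflower, house 2 = emerald/snake/rose, house 3 = pearl/ferret/lily, house 4 = onyx/parrot/carnation.

2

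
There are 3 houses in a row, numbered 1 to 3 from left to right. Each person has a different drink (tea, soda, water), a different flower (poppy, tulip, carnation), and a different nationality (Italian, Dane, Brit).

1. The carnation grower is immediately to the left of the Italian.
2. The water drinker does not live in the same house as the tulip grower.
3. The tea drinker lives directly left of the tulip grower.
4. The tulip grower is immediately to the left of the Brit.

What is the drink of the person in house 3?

water

Clue 4 places the tulip grower in house 2.
The Brit is in house 3 (clue 4).
House 1's flower must be carnation (nothing else left).
House 3 flower: only poppy fits.
So house 1 gets Dane for nationality.
House 2's nationality must be Italian (nothing else left).
The tea drinker is in house 1 (clue 3).
So house 2 gets soda for drink.
That leaves water as the drink for house 3.
So: house 1 = tea/carnation/Dane, house 2 = soda/tulip/Italian, house 3 = water/poppy/Brit.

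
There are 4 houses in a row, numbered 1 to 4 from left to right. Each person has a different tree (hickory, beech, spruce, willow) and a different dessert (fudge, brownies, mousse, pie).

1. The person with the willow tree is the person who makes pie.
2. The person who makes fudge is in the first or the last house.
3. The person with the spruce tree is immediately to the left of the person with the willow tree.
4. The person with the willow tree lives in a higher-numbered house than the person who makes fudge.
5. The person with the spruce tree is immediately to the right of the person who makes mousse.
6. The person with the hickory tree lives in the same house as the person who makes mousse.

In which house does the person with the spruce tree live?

3

By clue 4, the person who makes fudge is in house 1.
House 2's dessert must be mousse (nothing else left).
The person with the spruce tree is in house 3 (clue 5).
By clue 6, the person with the hickory tree is in house 2.
So house 1 gets beech for tree.
That leaves willow as the tree for house 4.
Clue 1 places the person who makes pie in house 4.
That leaves brownies as the dessert for house 3.
So: house 1 = beech/fudge, house 2 = hickory/mousse, house 3 = spruce/brownies, house 4 = willow/pie.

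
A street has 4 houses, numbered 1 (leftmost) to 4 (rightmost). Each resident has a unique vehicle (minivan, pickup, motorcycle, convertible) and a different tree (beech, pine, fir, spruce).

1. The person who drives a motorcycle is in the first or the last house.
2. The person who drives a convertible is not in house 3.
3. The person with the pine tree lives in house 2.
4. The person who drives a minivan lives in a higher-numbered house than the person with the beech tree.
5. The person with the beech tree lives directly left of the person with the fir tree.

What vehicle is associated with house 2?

From clue 3, the person with the pine tree must be in house 2.
Clue 5 places the person with the beech tree in house 3.
From clue 5, the person with the fir tree must be in house 4.
That leaves spruce as the tree for house 1.
Clue 4 places the person who drives a minivan in house 4.
House 1 vehicle: only motorcycle fits.
So house 2 gets convertible for vehicle.
The only vehicle still possible for house 3 is pickup.
So: house 1 = motorcycle/spruce, house 2 = convertible/pine, house 3 = pickup/beech, house 4 = minivan/fir.

convertible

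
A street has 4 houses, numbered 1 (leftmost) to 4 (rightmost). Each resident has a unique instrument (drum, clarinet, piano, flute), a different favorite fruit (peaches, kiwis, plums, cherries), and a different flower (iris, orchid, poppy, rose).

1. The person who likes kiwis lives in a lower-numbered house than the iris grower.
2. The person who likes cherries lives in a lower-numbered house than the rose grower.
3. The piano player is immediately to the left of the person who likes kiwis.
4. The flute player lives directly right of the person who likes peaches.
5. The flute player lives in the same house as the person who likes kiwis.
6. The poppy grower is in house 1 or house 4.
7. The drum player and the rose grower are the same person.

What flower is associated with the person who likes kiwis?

That leaves plums as the favorite fruit for house 4.
The flute player is narrowed to house 2 or 3; consider each.
Placing it in house 3 leads to a contradiction, so it's in house 2.
Clue 4 places the person who likes peaches in house 1.
From clue 5, the person who likes kiwis must be in house 2.
House 3 favorite fruit: only cherries fits.
The rose grower is in house 4 (clue 2).
Clue 7 places the drum player in house 4.
That leaves piano as the instrument for house 1.
House 3 instrument: only clarinet fits.
The only flower still possible for house 2 is orchid.
That leaves iris as the flower for house 3.
That leaves poppy as the flower for house 1.
So: house 1 = piano/peaches/poppy, house 2 = flute/kiwis/orchid, house 3 = clarinet/cherries/iris, house 4 = drum/plums/rose.

orchid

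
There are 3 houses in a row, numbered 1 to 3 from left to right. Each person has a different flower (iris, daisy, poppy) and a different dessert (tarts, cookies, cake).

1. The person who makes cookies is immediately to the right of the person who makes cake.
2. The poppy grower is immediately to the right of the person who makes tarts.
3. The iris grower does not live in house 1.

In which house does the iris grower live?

House 1 flower: only daisy fits.
House 3 dessert: only cookies fits.
Clue 1: the person who makes cake is in house 2.
So house 1 gets tarts for dessert.
The poppy grower is in house 2 (clue 2).
The only flower still possible for house 3 is iris.
So: house 1 = daisy/tarts, house 2 = poppy/cake, house 3 = iris/cookies.

3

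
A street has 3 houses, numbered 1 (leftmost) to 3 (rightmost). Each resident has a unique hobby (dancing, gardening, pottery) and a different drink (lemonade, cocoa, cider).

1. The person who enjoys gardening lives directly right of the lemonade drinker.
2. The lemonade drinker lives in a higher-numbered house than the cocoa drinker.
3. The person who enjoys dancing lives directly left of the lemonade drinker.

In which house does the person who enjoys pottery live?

2

Clue 2: the lemonade drinker is in house 2.
From clue 2, the cocoa drinker must be in house 1.
From clue 3, the person who enjoys dancing must be in house 1.
House 3 drink: only cider fits.
Clue 1 places the person who enjoys gardening in house 3.
House 2's hobby must be pottery (nothing else left).
So: house 1 = dancing/cocoa, house 2 = pottery/lemonade, house 3 = gardening/cider.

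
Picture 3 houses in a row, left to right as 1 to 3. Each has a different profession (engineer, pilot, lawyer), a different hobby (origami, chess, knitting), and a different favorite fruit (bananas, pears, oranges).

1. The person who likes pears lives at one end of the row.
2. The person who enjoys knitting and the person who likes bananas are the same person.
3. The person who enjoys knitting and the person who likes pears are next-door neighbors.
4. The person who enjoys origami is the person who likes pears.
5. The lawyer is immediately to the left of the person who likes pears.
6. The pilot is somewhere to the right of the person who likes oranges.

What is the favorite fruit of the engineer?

oranges

Clue 3 places the person who enjoys knitting in house 2.
Clue 5: the lawyer is in house 2.
The person who likes pears is in house 3 (clue 5).
That leaves engineer as the profession for house 1.
House 3's profession must be pilot (nothing else left).
Clue 2: the person who likes bananas is in house 2.
From clue 4, the person who enjoys origami must be in house 3.
The only hobby still possible for house 1 is chess.
That leaves oranges as the favorite fruit for house 1.
So: house 1 = engineer/chess/oranges, house 2 = lawyer/knitting/bananas, house 3 = pilot/origami/pears.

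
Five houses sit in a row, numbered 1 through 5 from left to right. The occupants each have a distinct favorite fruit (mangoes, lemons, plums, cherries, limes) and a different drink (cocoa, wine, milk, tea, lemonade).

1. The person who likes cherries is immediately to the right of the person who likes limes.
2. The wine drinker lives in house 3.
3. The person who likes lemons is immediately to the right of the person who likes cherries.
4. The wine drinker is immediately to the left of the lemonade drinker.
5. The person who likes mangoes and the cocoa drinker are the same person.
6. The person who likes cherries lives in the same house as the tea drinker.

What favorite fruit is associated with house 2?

cherries

From clue 2, the wine drinker must be in house 3.
From clue 4, the lemonade drinker must be in house 4.
Clue 6 places the person who likes cherries in house 2.
That leaves tea as the drink for house 2.
Clue 1: the person who likes limes is in house 1.
From clue 3, the person who likes lemons must be in house 3.
House 4 favorite fruit: only plums fits.
That leaves mangoes as the favorite fruit for house 5.
By clue 5, the cocoa drinker is in house 5.
That leaves milk as the drink for house 1.
So: house 1 = limes/milk, house 2 = cherries/tea, house 3 = lemons/wine, house 4 = plums/lemonade, house 5 = mangoes/cocoa.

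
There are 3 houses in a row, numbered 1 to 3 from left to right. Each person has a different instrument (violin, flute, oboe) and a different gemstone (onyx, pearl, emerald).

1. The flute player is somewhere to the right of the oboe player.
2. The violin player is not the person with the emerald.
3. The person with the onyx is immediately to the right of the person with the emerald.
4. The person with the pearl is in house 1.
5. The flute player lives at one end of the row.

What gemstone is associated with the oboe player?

Clue 4: the person with the pearl is in house 1.
From clue 5, the flute player must be in house 3.
House 2 gemstone: only emerald fits.
So house 3 gets onyx for gemstone.
From clue 2, the violin player must be in house 1.
The only instrument still possible for house 2 is oboe.
So: house 1 = violin/pearl, house 2 = oboe/emerald, house 3 = flute/onyx.

emerald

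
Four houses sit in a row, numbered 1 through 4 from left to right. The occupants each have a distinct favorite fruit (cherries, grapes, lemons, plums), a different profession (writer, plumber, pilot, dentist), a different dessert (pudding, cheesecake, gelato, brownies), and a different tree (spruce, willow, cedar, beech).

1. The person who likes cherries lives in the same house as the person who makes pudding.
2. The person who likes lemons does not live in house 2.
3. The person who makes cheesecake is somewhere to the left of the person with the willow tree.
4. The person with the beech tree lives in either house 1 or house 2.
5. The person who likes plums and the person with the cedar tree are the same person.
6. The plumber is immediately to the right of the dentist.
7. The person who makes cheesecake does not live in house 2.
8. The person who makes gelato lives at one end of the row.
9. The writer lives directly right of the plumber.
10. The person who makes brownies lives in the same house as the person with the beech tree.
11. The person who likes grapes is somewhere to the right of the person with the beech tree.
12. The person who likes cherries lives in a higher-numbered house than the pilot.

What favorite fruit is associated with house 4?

House 4's profession must be writer (nothing else left).
By clue 9, the plumber is in house 3.
Clue 6 places the dentist in house 2.
The only profession still possible for house 1 is pilot.
The person who makes brownies is narrowed to house 1 or 2; consider each.
Placing it in house 2 leads to a contradiction, so it's in house 1.
Clue 10: the person with the beech tree is in house 1.
That leaves pudding as the dessert for house 2.
So house 3 gets cheesecake for dessert.
So house 4 gets gelato for dessert.
From clue 1, the person who likes cherries must be in house 2.
Clue 3: the person with the willow tree is in house 4.
House 1 favorite fruit: only lemons fits.
The person who likes plums is in house 3 (clue 5).
The person with the cedar tree is in house 3 (clue 5).
So house 4 gets grapes for favorite fruit.
So house 2 gets spruce for tree.
So: house 1 = lemons/pilot/brownies/beech, house 2 = cherries/dentist/pudding/spruce, house 3 = plums/plumber/cheesecake/cedar, house 4 = grapes/writer/gelato/willow.

grapes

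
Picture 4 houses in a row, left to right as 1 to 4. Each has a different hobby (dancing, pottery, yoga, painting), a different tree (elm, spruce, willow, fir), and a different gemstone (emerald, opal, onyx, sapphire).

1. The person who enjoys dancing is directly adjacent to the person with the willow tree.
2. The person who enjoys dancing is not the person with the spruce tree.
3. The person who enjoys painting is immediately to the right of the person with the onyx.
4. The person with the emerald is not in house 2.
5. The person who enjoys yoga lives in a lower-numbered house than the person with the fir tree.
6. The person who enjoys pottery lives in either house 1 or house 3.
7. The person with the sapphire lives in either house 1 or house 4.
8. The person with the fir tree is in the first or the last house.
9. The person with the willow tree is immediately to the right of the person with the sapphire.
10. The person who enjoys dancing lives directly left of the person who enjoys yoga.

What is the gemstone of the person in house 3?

Clue 8: the person with the fir tree is in house 4.
Clue 9 places the person with the willow tree in house 2.
By clue 9, the person with the sapphire is in house 1.
That leaves painting as the hobby for house 4.
The person who enjoys dancing is in house 1 (clue 1).
From clue 2, the person with the spruce tree must be in house 3.
The person with the onyx is in house 3 (clue 3).
Clue 10 places the person who enjoys yoga in house 2.
That leaves pottery as the hobby for house 3.
House 1 tree: only elm fits.
House 2 gemstone: only opal fits.
House 4 gemstone: only emerald fits.
So: house 1 = dancing/elm/sapphire, house 2 = yoga/willow/opal, house 3 = pottery/spruce/onyx, house 4 = painting/fir/emerald.

onyx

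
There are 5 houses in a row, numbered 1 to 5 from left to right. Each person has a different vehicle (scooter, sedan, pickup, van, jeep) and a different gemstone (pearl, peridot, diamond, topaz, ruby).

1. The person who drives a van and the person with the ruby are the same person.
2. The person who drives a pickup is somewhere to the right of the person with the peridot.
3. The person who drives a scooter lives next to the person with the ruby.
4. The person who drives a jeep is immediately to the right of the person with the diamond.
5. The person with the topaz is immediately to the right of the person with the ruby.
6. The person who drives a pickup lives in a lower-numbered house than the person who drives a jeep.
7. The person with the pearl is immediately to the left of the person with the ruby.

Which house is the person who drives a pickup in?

House 5 gemstone: only topaz fits.
From clue 5, the person with the ruby must be in house 4.
By clue 7, the person with the pearl is in house 3.
House 1 gemstone: only peridot fits.
House 2's gemstone must be diamond (nothing else left).
The person who drives a van is in house 4 (clue 1).
Clue 4: the person who drives a jeep is in house 3.
Clue 6: the person who drives a pickup is in house 2.
That leaves sedan as the vehicle for house 1.
House 5's vehicle must be scooter (nothing else left).
So: house 1 = sedan/peridot, house 2 = pickup/diamond, house 3 = jeep/pearl, house 4 = van/ruby, house 5 = scooter/topaz.

2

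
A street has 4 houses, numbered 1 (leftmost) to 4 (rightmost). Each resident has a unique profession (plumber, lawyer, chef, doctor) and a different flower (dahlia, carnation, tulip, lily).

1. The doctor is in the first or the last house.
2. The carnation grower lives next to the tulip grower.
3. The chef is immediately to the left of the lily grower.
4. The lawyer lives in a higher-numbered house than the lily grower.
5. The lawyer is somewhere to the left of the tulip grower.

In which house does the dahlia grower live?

By clue 5, the lawyer is in house 3.
From clue 5, the tulip grower must be in house 4.
Clue 2 places the carnation grower in house 3.
Clue 4: the lily grower is in house 2.
House 1's flower must be dahlia (nothing else left).
Clue 3 places the chef in house 1.
House 2's profession must be plumber (nothing else left).
House 4's profession must be doctor (nothing else left).
So: house 1 = chef/dahlia, house 2 = plumber/lily, house 3 = lawyer/carnation, house 4 = doctor/tulip.

1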